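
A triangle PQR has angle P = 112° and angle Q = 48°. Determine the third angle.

The interior angles sum to 180°: angle R = 180 - 112 - 48 = 20°.
The triangle is obtuse (angles 112°, 48°, 20°).

20 degrees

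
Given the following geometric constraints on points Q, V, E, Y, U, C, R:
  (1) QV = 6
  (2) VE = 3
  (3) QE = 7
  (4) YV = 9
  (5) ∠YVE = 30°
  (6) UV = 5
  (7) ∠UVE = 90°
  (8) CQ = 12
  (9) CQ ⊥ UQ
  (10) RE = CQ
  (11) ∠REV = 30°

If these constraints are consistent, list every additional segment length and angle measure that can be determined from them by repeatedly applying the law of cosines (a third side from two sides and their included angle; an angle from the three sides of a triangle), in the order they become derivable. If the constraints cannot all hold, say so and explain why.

The constraints are consistent. Derivable facts, in order:
After 1 step:
- EU = √34
- EY ≈ 6.58
- VR ≈ 9.52
- ∠EQV = 25.21°
- ∠EVQ = 96.38°
- ∠QEV = 58.41°
After 2 steps:
- ∠ERV = 9.06°
- ∠EUV = 30.96°
- ∠EVR = 140.94°
- ∠EYV = 13.19°
- ∠UEV = 59.04°
- ∠VEY = 136.81°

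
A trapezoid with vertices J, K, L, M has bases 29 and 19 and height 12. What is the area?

Area of a trapezoid = (base1 + base2) * height / 2
Area = (29 + 19) * 12 / 2
Area = 48 * 12 / 2
Area = 576 / 2
Area = 288

288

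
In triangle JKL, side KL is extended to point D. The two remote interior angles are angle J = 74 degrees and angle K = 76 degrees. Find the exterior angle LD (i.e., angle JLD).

Exterior angle = 74 + 76 = 150 degrees (exterior angle theorem).

150 degrees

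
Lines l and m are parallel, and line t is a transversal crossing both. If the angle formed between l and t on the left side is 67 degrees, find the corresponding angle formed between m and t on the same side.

Corresponding angles formed by parallel lines and a transversal are equal.
The given angle is 67 degrees.
The corresponding angle = 67 degrees.

67 degrees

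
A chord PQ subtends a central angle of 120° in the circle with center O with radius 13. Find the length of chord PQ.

Chord length = 2r sin(θ/2)
= 2 × 13 × sin(120°/2)
= 2 × 13 × sin(60°)
= 13*sqrt(3)

13*sqrt(3)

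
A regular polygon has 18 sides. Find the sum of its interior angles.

The sum of interior angles of an n-sided polygon is (n - 2) * 180.
For n = 18: (18 - 2) * 180 = 16 * 180 = 2880 degrees.

2880 degrees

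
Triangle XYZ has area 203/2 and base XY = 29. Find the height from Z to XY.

height = 2 * 203/2 / 29 = 7

7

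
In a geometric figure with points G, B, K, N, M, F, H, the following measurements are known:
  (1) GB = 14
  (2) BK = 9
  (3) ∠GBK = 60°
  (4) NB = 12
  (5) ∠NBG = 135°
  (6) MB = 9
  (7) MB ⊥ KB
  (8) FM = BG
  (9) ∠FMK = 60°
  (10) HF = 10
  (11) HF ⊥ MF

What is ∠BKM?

Step 1: By the law of cosines on triangle KBM: KM² = 9² + 9² − 2·9·9·cos(90°) = 162, so KM = 9·√2.
Step 2: By the inverse law of cosines on triangle BKM: cos(∠BKM) = (9² + (9·√2)² − 9²) / (2·9·9·√2) = 162/229.1 = 0.7071, so ∠BKM = 45°.

Therefore, the measure of angle ∠BKM = 45°.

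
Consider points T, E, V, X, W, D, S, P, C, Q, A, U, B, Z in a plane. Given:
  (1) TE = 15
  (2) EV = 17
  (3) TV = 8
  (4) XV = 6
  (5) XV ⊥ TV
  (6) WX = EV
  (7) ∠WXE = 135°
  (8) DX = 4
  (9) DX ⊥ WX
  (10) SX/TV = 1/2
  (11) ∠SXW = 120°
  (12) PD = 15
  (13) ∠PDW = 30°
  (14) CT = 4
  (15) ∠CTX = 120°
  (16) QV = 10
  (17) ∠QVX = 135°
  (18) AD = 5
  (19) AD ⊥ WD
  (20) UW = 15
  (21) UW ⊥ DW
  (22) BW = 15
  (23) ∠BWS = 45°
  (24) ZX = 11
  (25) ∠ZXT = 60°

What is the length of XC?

Step 1: By the law of cosines on triangle XVT: XT² = 6² + 8² − 2·6·8·cos(90°) = 100, so XT = 10.
Step 2: By the law of cosines on triangle XTC: XC² = 10² + 4² − 2·10·4·cos(120°) = 156, so XC = 2·√39.

Therefore, the length of XC = 2·√39.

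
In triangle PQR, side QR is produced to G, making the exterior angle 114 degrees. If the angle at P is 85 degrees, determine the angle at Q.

By the exterior angle theorem: exterior angle = sum of remote interior angles.
114 = 85 + angle Q
angle Q = 114 - 85 = 29 degrees

29 degrees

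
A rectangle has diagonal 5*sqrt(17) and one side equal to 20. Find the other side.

The diagonal of a rectangle forms a right triangle with the two sides.
Rearranging the Pythagorean theorem: missing side = sqrt(d^2 - known^2).
= sqrt(425 - 400) = sqrt(25) = 5.

5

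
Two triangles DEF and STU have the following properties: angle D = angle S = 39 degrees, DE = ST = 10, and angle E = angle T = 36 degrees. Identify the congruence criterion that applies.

Consider the given information: angle D = angle S = 39 degrees, DE = ST = 10, and angle E = angle T = 36 degrees
This is not SSS or HL: SSS requires all three pairs of sides, but we don't have that. HL only applies to right triangles with matching hypotenuse and leg.
The correct criterion is ASA. Two pairs of corresponding angles and the included side are equal (Angle-Side-Angle).

ASA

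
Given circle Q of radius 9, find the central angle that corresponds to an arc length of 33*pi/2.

The full circumference is 2πr = 18*pi.
The arc is 33*pi/2 / 18*pi = 11/12 of the full circle.
So the central angle = 11/12 × 360° = 330°.

330°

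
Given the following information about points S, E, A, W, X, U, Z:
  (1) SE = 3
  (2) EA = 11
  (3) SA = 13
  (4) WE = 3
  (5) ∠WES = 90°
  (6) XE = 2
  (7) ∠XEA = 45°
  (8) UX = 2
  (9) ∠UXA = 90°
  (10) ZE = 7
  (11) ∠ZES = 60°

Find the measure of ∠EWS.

Step 1: By the law of cosines on triangle WES: WS² = 3² + 3² − 2·3·3·cos(90°) = 18, so WS = 3·√2.
Step 2: By the inverse law of cosines on triangle EWS: cos(∠EWS) = (3² + (3·√2)² − 3²) / (2·3·3·√2) = 18/25.46 = 0.7071, so ∠EWS = 45°.

Therefore, the measure of angle ∠EWS = 45°.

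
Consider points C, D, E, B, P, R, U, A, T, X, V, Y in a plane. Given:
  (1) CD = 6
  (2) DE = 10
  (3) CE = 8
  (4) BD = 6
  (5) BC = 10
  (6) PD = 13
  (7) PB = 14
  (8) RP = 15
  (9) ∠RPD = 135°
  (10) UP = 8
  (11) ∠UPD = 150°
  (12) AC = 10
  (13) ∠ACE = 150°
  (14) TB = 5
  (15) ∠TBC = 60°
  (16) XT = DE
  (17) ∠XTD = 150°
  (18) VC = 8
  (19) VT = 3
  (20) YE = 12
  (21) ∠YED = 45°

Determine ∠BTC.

Step 1: By the law of cosines on triangle TBC: TC² = 5² + 10² − 2·5·10·cos(60°) = 75, so TC = 5·√3.
Step 2: By the inverse law of cosines on triangle BTC: cos(∠BTC) = (5² + (5·√3)² − 10²) / (2·5·5·√3) = 0/86.6 = 0, so ∠BTC = 90°.

Therefore, the measure of angle ∠BTC = 90°.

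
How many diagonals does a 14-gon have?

Each of the 14 vertices connects to 11 non-adjacent vertices via diagonals.
Total connections = 14 × 11 = 154, but each diagonal is counted twice.
Number of diagonals = 154 / 2 = 77.

77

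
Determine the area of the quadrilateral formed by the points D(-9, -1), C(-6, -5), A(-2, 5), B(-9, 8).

Using the Shoelace formula for a quadrilateral (vertices in order):
Area = (1/2)|sum of (x_i * y_(i+1) - x_(i+1) * y_i)|
Terms: (-9*-5 - -6*-1) = 39, (-6*5 - -2*-5) = -40, (-2*8 - -9*5) = 29, (-9*-1 - -9*8) = 81
Sum = 109
Area = (1/2)(109) = 109/2

109/2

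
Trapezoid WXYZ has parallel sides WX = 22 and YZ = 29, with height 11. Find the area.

Area of a trapezoid = (base1 + base2) * height / 2
Area = (22 + 29) * 11 / 2
Area = 51 * 11 / 2
Area = 561 / 2
Area = 561/2

561/2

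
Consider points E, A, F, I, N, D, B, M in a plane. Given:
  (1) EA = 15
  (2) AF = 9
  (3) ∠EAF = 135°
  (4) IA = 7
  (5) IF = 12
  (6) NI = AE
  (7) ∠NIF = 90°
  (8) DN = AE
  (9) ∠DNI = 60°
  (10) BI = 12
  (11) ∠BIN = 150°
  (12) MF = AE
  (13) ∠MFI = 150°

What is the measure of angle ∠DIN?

From the given relations: NI = AE = 15; DN = AE = 15.
Step 1: By the law of cosines on triangle IND: ID² = 15² + 15² − 2·15·15·cos(60°) = 225, so ID = 15.
Step 2: By the inverse law of cosines on triangle DIN: cos(∠DIN) = (15² + 15² − 15²) / (2·15·15) = 225/450 = 0.5, so ∠DIN = 60°.

Therefore, the measure of angle ∠DIN = 60°.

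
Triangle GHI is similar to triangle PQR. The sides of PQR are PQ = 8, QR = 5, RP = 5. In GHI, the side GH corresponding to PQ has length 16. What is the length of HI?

Since the triangles are similar, the ratio of corresponding sides is constant.
Scale factor k = GH / PQ = 16 / 8 = 2
HI = k * QR = 2 * 5 = 10

10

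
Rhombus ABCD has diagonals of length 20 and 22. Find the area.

Area = (20 * 22) / 2 = 440 / 2 = 220

220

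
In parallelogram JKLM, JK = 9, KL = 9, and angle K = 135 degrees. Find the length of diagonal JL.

Using the law of cosines:
d^2 = 9^2 + 9^2 - 2(9)(9)cos(135 degrees)
d^2 = 81 + 81 - 162*-sqrt(2)/2
d^2 = 81*sqrt(2) + 162
d = 9*sqrt(sqrt(2) + 2)

9*sqrt(sqrt(2) + 2)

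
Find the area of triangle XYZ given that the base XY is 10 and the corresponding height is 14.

A triangle's area is half the area of a rectangle with the same base and height.
Area = (1/2) * 10 * 14 = 70.

70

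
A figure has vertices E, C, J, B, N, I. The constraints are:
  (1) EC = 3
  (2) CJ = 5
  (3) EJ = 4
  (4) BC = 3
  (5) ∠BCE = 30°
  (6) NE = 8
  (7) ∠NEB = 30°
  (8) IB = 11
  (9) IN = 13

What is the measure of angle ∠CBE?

Step 1: By the law of cosines on triangle BCE: BE² = 3² + 3² − 2·3·3·cos(30°) = 2.41, so BE ≈ 1.55.
Step 2: By the inverse law of cosines on triangle CBE: cos(∠CBE) = (3² + 1.55² − 3²) / (2·3·1.55) = 2.41/9.32 = 0.2588, so ∠CBE = 75°.

Therefore, the measure of angle ∠CBE = 75°.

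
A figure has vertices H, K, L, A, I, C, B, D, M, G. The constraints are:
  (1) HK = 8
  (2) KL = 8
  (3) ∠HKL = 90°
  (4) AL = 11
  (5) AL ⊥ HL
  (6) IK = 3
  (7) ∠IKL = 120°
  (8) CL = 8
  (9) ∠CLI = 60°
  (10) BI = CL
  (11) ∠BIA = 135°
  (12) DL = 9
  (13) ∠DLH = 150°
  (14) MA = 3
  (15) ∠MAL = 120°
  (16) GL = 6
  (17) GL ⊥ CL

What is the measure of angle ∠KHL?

Step 1: By the law of cosines on triangle HKL: HL² = 8² + 8² − 2·8·8·cos(90°) = 128, so HL = 8·√2.
Step 2: By the inverse law of cosines on triangle KHL: cos(∠KHL) = (8² + (8·√2)² − 8²) / (2·8·8·√2) = 128/181.02 = 0.7071, so ∠KHL = 45°.

Therefore, the measure of angle ∠KHL = 45°.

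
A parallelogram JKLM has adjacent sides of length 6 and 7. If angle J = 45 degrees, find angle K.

In a parallelogram, consecutive angles are supplementary (sum to 180°).
angle K = 180 - angle J
angle K = 180 - 45
angle K = 135 degrees

135 degrees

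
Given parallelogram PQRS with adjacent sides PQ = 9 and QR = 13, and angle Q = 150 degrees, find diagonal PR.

Using the law of cosines:
d^2 = 9^2 + 13^2 - 2(9)(13)cos(150 degrees)
d^2 = 81 + 169 - 234*-sqrt(3)/2
d^2 = 117*sqrt(3) + 250
d = sqrt(117*sqrt(3) + 250)

sqrt(117*sqrt(3) + 250)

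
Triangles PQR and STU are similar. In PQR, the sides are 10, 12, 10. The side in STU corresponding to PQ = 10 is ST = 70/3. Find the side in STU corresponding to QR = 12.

Similar triangles have proportional sides. Setting up the proportion:
ST / PQ = TU / QR
70/3 / 10 = TU / 12
TU = 12 * 70/3 / 10 = 28.

28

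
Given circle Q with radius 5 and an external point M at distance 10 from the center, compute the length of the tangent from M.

The tangent, radius, and line from the external point to the center form a right triangle.
The right angle is where the tangent meets the radius.
By the Pythagorean theorem: tangent² + 5² = 10²
tangent² = 100 - 25 = 75
tangent = 5*sqrt(3)

5*sqrt(3)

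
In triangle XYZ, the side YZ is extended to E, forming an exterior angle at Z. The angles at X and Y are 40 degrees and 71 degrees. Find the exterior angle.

By the exterior angle theorem, an exterior angle of a triangle equals the sum of the two remote interior angles.
Exterior angle = angle X + angle Y
Exterior angle = 40 + 71 = 111 degrees

111 degrees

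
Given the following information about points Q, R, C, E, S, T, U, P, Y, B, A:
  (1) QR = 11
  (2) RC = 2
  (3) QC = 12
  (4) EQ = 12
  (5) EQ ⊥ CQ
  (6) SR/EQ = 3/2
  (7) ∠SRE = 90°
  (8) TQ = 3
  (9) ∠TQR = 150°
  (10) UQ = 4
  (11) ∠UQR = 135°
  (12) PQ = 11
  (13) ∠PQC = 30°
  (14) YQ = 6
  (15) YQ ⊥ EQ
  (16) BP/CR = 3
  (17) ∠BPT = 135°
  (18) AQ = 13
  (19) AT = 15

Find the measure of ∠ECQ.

Step 1: By the law of cosines on triangle CQE: CE² = 12² + 12² − 2·12·12·cos(90°) = 288, so CE = 12·√2.
Step 2: By the inverse law of cosines on triangle ECQ: cos(∠ECQ) = ((12·√2)² + 12² − 12²) / (2·12·√2·12) = 288/407.29 = 0.7071, so ∠ECQ = 45°.

Therefore, the measure of angle ∠ECQ = 45°.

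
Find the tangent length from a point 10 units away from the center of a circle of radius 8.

The tangent, radius, and line from the external point to the center form a right triangle.
The right angle is where the tangent meets the radius.
By the Pythagorean theorem: tangent² + 8² = 10²
tangent² = 100 - 64 = 36
tangent = 6

6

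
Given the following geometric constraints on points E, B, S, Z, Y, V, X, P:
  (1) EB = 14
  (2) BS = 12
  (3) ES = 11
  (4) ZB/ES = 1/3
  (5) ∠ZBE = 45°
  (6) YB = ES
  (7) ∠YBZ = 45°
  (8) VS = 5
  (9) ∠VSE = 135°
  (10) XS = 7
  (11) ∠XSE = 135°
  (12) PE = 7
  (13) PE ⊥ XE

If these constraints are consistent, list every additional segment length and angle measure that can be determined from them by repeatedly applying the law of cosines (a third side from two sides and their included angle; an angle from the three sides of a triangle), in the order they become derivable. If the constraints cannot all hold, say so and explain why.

The constraints are consistent. Derivable facts, in order:
After 1 step:
- EV ≈ 14.96
- EX ≈ 16.7
- EZ ≈ 11.7
- ZY ≈ 8.8
- ∠BES = 55.83°
- ∠BSE = 74.85°
- ∠EBS = 49.32°
After 2 steps:
- XP ≈ 18.11
- ∠BEZ = 12.81°
- ∠BYZ = 17.14°
- ∠BZE = 122.19°
- ∠BZY = 117.86°
- ∠EVS = 31.33°
- ∠EXS = 27.76°
- ∠SEV = 13.67°
- ∠SEX = 17.24°
After 3 steps:
- ∠EPX = 67.26°
- ∠EXP = 22.74°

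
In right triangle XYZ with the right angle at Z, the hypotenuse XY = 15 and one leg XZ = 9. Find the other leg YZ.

YZ = sqrt(15^2 - 9^2) = sqrt(144) = 12

12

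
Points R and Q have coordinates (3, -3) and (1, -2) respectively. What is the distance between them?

d = sqrt((-2)^2 + (1)^2) = sqrt(5)

sqrt(5)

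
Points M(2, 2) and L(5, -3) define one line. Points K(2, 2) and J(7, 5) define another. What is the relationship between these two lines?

Slope of line 1: m1 = (-3 - 2)/(5 - 2) = -5/3 = -5/3
Slope of line 2: m2 = (5 - 2)/(7 - 2) = 3/5 = 3/5
m1 * m2 = -1, so perpendicular.

Perpendicular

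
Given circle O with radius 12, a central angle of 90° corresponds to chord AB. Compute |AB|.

Chord length = 2r sin(θ/2)
= 2 × 12 × sin(90°/2)
= 2 × 12 × sin(45°)
= 12*sqrt(2)

12*sqrt(2)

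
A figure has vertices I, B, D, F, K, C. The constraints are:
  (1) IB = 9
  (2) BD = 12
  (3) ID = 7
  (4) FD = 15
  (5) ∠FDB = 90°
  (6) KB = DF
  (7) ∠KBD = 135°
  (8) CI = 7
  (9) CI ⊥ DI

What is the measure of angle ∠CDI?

Step 1: By the law of cosines on triangle DIC: DC² = 7² + 7² − 2·7·7·cos(90°) = 98, so DC = 7·√2.
Step 2: By the inverse law of cosines on triangle CDI: cos(∠CDI) = ((7·√2)² + 7² − 7²) / (2·7·√2·7) = 98/138.59 = 0.7071, so ∠CDI = 45°.

Therefore, the measure of angle ∠CDI = 45°.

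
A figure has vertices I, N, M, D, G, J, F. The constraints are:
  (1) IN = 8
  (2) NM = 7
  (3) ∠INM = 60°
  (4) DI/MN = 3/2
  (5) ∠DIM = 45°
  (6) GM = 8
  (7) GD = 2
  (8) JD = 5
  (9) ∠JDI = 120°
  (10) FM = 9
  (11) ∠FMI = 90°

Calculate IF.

Step 1: By the law of cosines on triangle INM: IM² = 8² + 7² − 2·8·7·cos(60°) = 57, so IM = √57.
Step 2: By the law of cosines on triangle IMF: IF² = √57² + 9² − 2·√57·9·cos(90°) = 138, so IF = √138.

Therefore, the length of IF = √138.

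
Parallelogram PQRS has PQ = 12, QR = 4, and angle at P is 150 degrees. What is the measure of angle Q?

Opposite sides of a parallelogram are parallel, so consecutive angles form co-interior angles on a transversal.
Co-interior angles sum to 180°, giving angle Q = 180 - 150 = 30 degrees.

30 degrees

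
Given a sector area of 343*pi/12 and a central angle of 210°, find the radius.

r² = 360 × 343*pi/12 / (π × 210) = 49, so r = 7.

7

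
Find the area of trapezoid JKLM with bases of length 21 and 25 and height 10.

A trapezoid's area equals the midsegment times the height.
The midsegment is (21 + 25) / 2 = 23.
Area = 23 * 10 = 230.

230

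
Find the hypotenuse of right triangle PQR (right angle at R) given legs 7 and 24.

By the Pythagorean theorem: PQ^2 = PR^2 + QR^2
PQ^2 = 7^2 + 24^2 = 49 + 576 = 625
PQ = sqrt(625) = 25

25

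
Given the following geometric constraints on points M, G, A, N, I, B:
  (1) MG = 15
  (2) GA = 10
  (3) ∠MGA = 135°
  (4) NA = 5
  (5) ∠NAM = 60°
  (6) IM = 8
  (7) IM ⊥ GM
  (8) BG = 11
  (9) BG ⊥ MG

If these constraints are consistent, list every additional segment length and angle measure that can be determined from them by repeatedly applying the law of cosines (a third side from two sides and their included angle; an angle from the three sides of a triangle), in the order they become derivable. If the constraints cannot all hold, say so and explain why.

The constraints are consistent. Derivable facts, in order:
After 1 step:
- GI = 17
- MA ≈ 23.18
- MB ≈ 18.6
After 2 steps:
- MN ≈ 21.12
- ∠AMG = 17.76°
- ∠BMG = 36.25°
- ∠GAM = 27.24°
- ∠GBM = 53.75°
- ∠GIM = 61.93°
- ∠IGM = 28.07°
After 3 steps:
- ∠AMN = 11.83°
- ∠ANM = 108.17°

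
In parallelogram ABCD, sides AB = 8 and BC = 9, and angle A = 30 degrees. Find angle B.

In a parallelogram, consecutive angles are supplementary (sum to 180°).
angle B = 180 - angle A
angle B = 180 - 30
angle B = 150 degrees

150 degrees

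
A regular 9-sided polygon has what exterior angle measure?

Each exterior angle of a regular n-gon is 360 / n.
For n = 9: 360 / 9 = 40 degrees.

40 degrees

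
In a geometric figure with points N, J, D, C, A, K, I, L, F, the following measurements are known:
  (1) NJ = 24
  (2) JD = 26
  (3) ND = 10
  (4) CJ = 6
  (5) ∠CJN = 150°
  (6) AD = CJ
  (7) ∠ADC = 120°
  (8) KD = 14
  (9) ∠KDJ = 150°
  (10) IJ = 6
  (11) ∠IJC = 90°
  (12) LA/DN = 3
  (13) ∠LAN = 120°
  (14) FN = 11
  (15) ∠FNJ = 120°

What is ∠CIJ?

Step 1: By the law of cosines on triangle IJC: IC² = 6² + 6² − 2·6·6·cos(90°) = 72, so IC = 6·√2.
Step 2: By the inverse law of cosines on triangle CIJ: cos(∠CIJ) = ((6·√2)² + 6² − 6²) / (2·6·√2·6) = 72/101.82 = 0.7071, so ∠CIJ = 45°.

Therefore, the measure of angle ∠CIJ = 45°.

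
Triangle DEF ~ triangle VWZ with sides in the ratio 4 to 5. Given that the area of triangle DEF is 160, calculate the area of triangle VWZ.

For similar figures, the area ratio equals the square of the side ratio.
Side ratio (DEF to VWZ) = 4:5, so area ratio = 4^2:5^2 = 16:25.
If the area of DEF is 160, then the area of VWZ = 160 * (25/16) = 250.

250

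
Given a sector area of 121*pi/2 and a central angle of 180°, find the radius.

The sector covers 180°/360° = 1/2 of the full circle.
Full circle area = 121*pi/2 / 1/2 = 121*pi.
Since full area = πr², we get r² = 121*pi/π = 121, so r = 11.

11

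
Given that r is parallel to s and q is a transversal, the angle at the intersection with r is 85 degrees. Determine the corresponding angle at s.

When a transversal crosses parallel lines, angles in the same position at each intersection are called corresponding angles.
These are always equal, so the answer is 85 degrees.

85 degrees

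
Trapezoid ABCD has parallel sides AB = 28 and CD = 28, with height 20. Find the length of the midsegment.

midsegment = (28 + 28) / 2 = 56 / 2 = 28

28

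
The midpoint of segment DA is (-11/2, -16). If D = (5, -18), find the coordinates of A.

Using the midpoint formula: M = ((x1 + x2)/2, (y1 + y2)/2)
We know M = (-11/2, -16) and D = (5, -18)
For x: -11/2 = (5 + x2)/2, so x2 = 2*-11/2 - 5 = -16
For y: -16 = (-18 + y2)/2, so y2 = 2*-16 - -18 = -14
A = (-16, -14)

(-16, -14)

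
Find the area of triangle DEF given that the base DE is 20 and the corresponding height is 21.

Area = (1/2)(20)(21) = 210

210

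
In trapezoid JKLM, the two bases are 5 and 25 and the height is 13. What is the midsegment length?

midsegment = (5 + 25) / 2 = 30 / 2 = 15

15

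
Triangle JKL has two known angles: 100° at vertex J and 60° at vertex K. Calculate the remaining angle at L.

By the triangle angle sum property, the three interior angles of any triangle add up to 180°.
We know angle J = 100° and angle K = 60°, so their sum is 160°.
Therefore angle L = 180° - 160° = 20°.

20 degrees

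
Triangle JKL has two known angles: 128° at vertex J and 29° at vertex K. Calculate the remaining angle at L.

The interior angles sum to 180°: angle L = 180 - 128 - 29 = 23°.
The triangle is obtuse (angles 128°, 29°, 23°).

23 degrees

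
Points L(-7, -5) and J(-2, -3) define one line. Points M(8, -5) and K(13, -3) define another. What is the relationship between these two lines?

Slope of line 1: m1 = (-3 - -5)/(-2 - -7) = 2/5 = 2/5
Slope of line 2: m2 = (-3 - -5)/(13 - 8) = 2/5 = 2/5
Two lines are parallel if and only if they have equal slopes (or both are vertical).
Here m1 = m2 = 2/5, confirming the lines are parallel.

Parallel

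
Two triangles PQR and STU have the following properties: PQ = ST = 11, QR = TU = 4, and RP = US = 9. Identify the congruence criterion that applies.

The given information matches SSS: All three pairs of corresponding sides are equal (Side-Side-Side).

SSS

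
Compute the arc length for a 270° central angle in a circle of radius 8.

The full circumference is 2πr = 2π(8) = 16*pi.
The arc spans 270° out of 360°, which is a fraction of 3/4.
Arc length = 16*pi × 3/4 = 12*pi.

12*pi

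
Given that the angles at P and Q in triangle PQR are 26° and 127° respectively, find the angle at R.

The interior angles sum to 180°: angle R = 180 - 26 - 127 = 27°.
The triangle is obtuse (angles 26°, 127°, 27°).

27 degrees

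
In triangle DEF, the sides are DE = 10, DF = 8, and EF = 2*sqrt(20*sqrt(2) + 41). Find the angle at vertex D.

cos(D) = (10² + 8² - (2*sqrt(20*sqrt(2) + 41))²) / (2 × 10 × 8) = -sqrt(2)/2, so D = arccos(-sqrt(2)/2) = 135°.

135°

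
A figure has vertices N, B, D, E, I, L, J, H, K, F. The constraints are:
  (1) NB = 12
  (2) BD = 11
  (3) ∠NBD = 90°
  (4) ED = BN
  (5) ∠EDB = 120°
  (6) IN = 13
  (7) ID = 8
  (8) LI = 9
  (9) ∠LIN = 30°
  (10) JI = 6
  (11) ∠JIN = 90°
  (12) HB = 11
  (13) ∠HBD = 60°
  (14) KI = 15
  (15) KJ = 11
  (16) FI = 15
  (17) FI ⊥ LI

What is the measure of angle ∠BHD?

Step 1: By the law of cosines on triangle HBD: HD² = 11² + 11² − 2·11·11·cos(60°) = 121, so HD = 11.
Step 2: By the inverse law of cosines on triangle BHD: cos(∠BHD) = (11² + 11² − 11²) / (2·11·11) = 121/242 = 0.5, so ∠BHD = 60°.

Therefore, the measure of angle ∠BHD = 60°.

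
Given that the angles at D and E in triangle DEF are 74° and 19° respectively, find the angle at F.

angle F = 180 - 74 - 19 = 87 degrees.

87 degrees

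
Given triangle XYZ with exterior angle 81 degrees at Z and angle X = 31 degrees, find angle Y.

The exterior angle theorem states that an exterior angle equals the sum of the two non-adjacent interior angles.
So 81 = 31 + angle Y, which gives angle Y = 81 - 31 = 50 degrees.

50 degrees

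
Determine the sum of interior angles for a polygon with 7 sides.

The sum of interior angles of an n-sided polygon is (n - 2) * 180.
For n = 7: (7 - 2) * 180 = 5 * 180 = 900 degrees.

900 degrees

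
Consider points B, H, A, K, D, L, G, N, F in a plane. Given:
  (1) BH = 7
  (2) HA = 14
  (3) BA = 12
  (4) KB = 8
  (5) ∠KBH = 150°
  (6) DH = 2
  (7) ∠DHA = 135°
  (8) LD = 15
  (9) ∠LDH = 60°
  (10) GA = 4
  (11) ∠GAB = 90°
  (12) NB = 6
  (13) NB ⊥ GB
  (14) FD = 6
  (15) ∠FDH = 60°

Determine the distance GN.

Step 1: By the law of cosines on triangle BAG: BG² = 12² + 4² − 2·12·4·cos(90°) = 160, so BG = 4·√10.
Step 2: By the law of cosines on triangle GBN: GN² = (4·√10)² + 6² − 2·4·√10·6·cos(90°) = 196, so GN = 14.

Therefore, the length of GN = 14.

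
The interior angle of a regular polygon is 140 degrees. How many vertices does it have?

Exterior angle = 180 - 140 = 40. n = 360 / 40 = 9.

9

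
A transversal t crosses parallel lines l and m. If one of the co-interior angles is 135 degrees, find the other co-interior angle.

Co-interior angles (same-side interior) formed by parallel lines and a transversal are supplementary (sum to 180 degrees).
The given angle is 135 degrees.
The co-interior angle = 180 - 135 = 45 degrees.

45 degrees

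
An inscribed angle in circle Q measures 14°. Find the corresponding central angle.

The inscribed angle theorem states that a central angle is always twice any inscribed angle that subtends the same arc.
Since the inscribed angle is 14°, the central angle = 2 × 14° = 28°.

28°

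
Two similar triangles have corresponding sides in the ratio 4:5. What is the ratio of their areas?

Area ratio = (side ratio)^2 = (4/5)^2 = 16:25.

16:25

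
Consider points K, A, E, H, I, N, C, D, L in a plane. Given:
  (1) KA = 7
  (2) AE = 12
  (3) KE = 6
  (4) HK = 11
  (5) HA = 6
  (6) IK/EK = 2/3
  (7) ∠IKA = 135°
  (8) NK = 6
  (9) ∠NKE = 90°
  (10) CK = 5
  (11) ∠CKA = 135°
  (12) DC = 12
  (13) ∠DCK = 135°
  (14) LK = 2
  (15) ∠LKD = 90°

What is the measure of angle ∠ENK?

Step 1: By the law of cosines on triangle NKE: NE² = 6² + 6² − 2·6·6·cos(90°) = 72, so NE = 6·√2.
Step 2: By the inverse law of cosines on triangle ENK: cos(∠ENK) = ((6·√2)² + 6² − 6²) / (2·6·√2·6) = 72/101.82 = 0.7071, so ∠ENK = 45°.

Therefore, the measure of angle ∠ENK = 45°.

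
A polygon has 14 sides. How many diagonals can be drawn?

Total line segments between 14 vertices = C(14,2) = 91.
Subtract the 14 sides: 91 - 14 = 77 diagonals.

77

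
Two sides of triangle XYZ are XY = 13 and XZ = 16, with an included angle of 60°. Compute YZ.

When two sides and the included angle are known, the law of cosines gives the third side.
c^2 = a^2 + b^2 - 2ab cos(C) generalizes the Pythagorean theorem to non-right triangles.
Here: YZ^2 = 169 + 256 - 416*(1/2) = 217
YZ = sqrt(217)

sqrt(217)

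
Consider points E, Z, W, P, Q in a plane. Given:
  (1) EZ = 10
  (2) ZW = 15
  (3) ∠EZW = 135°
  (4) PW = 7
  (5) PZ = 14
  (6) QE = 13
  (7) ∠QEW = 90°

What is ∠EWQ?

Step 1: By the law of cosines on triangle WZE: WE² = 15² + 10² − 2·15·10·cos(135°) = 537.13, so WE ≈ 23.18.
Step 2: By the law of cosines on triangle WEQ: WQ² = 23.18² + 13² − 2·23.18·13·cos(90°) = 706.13, so WQ ≈ 26.57.
Step 3: By the inverse law of cosines on triangle EWQ: cos(∠EWQ) = (23.18² + 26.57² − 13²) / (2·23.18·26.57) = 1074.26/1231.72 = 0.8722, so ∠EWQ = 29.29°.

Therefore, the measure of angle ∠EWQ = 29.29°.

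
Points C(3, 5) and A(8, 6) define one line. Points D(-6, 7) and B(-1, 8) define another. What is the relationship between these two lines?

Slope of line 1: m1 = (6 - 5)/(8 - 3) = 1/5 = 1/5
Slope of line 2: m2 = (8 - 7)/(-1 - -6) = 1/5 = 1/5
m1 = m2, so the lines are parallel.

Parallel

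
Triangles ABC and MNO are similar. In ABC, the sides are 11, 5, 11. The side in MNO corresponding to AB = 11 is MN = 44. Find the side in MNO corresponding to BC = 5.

k = 44/11 = 4. NO = 4 * 5 = 20.

20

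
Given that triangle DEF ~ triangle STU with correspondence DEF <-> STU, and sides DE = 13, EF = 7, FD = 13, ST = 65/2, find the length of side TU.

Since the triangles are similar, the ratio of corresponding sides is constant.
Scale factor k = ST / DE = 65/2 / 13 = 5/2
TU = k * EF = 5/2 * 7 = 35/2

35/2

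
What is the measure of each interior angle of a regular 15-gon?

Each interior angle of a regular n-gon is (n - 2) * 180 / n.
For n = 15: (15 - 2) * 180 / 15 = 2340/15 = 156 degrees.

156 degrees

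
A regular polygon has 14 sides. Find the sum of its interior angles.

The sum of interior angles of an n-sided polygon is (n - 2) * 180.
For n = 14: (14 - 2) * 180 = 12 * 180 = 2160 degrees.

2160 degrees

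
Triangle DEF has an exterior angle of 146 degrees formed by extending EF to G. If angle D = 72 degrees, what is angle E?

By the exterior angle theorem: exterior angle = sum of remote interior angles.
146 = 72 + angle E
angle E = 146 - 72 = 74 degrees

74 degrees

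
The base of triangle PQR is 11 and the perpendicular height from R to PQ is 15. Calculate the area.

Area = (1/2)(11)(15) = 165/2

165/2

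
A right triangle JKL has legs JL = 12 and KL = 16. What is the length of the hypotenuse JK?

By the Pythagorean theorem: JK^2 = JL^2 + KL^2
JK^2 = 12^2 + 16^2 = 144 + 256 = 400
JK = sqrt(400) = 20

20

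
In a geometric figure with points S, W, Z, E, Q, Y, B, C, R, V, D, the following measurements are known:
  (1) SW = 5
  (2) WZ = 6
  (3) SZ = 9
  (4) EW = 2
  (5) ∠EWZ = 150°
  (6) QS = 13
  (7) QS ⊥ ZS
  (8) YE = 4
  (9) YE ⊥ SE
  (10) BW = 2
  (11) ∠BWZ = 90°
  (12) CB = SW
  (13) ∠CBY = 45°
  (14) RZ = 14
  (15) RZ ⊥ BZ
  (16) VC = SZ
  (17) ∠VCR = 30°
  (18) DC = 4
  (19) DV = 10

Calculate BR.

Step 1: By the law of cosines on triangle ZWB: ZB² = 6² + 2² − 2·6·2·cos(90°) = 40, so ZB = 2·√10.
Step 2: By the law of cosines on triangle BZR: BR² = (2·√10)² + 14² − 2·2·√10·14·cos(90°) = 236, so BR = 2·√59.

Therefore, the length of BR = 2·√59.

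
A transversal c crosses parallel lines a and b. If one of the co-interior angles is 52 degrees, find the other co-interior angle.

Co-interior (same-side interior) angles are between the parallel lines on the same side of the transversal.
Unlike corresponding or alternate interior angles, they are supplementary rather than equal.
So the angle = 180 - 52 = 128 degrees.

128 degrees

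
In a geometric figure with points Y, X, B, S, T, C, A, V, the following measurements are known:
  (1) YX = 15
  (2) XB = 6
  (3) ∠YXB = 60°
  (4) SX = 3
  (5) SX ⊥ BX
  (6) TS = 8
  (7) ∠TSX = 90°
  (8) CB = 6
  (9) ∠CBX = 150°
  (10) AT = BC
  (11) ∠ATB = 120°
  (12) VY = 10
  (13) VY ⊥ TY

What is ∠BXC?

Step 1: By the law of cosines on triangle XBC: XC² = 6² + 6² − 2·6·6·cos(150°) = 134.35, so XC ≈ 11.59.
Step 2: By the inverse law of cosines on triangle BXC: cos(∠BXC) = (6² + 11.59² − 6²) / (2·6·11.59) = 134.35/139.09 = 0.9659, so ∠BXC = 15°.

Therefore, the measure of angle ∠BXC = 15°.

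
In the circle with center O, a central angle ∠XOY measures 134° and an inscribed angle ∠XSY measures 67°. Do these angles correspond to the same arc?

By the inscribed angle theorem, if both angles subtend the same arc, the inscribed angle must be half the central angle.
Half of 134° = 67°, which equals the given inscribed angle of 67°.
Therefore, yes, they correspond to the same arc.

Yes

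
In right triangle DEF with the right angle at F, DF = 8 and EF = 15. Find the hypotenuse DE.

In a right triangle, the square of the hypotenuse equals the sum of the squares of the two legs.
The legs are 8 and 15, so the hypotenuse = sqrt(64 + 225) = sqrt(289) = 17.

17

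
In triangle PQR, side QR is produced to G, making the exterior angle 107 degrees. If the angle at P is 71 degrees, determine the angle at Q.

By the exterior angle theorem: exterior angle = sum of remote interior angles.
107 = 71 + angle Q
angle Q = 107 - 71 = 36 degrees

36 degrees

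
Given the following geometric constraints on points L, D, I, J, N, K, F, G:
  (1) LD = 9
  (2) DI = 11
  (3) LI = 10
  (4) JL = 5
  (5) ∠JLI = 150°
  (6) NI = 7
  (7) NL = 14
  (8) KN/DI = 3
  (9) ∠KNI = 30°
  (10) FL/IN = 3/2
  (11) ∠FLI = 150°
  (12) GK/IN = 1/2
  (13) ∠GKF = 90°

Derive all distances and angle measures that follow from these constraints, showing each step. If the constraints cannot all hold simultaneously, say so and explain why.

The constraints are consistent.

From the given relations:
  KN = 3·DI = 3·11 = 33
  FL = 3/2·IN = 3/2·7 ≈ 10.5
  GK = 1/2·IN = 1/2·7 ≈ 3.5

Step 1: From IL = 10, LJ = 5, and ∠ILJ = 150°, by the law of cosines:
  IJ² = IL² + LJ² - 2·IL·LJ·cos(150°) = 100 + 25 + 86.6 = 211.6
  IJ ≈ 14.55

Step 2: From IN = 7, NK = 33, and ∠INK = 30°, by the law of cosines:
  IK² = IN² + NK² - 2·IN·NK·cos(30°) = 49 + 1089 - 400.1 = 737.9
  IK ≈ 27.16

Step 3: From IL = 10, LF = 10.5, and ∠ILF = 150°, by the law of cosines:
  IF² = IL² + LF² - 2·IL·LF·cos(150°) = 100 + 110.2 + 181.9 = 392.1
  IF ≈ 19.8

Step 4: From LD = 9, LI = 10, DI = 11, by the inverse law of cosines:
  cos(∠DLI) = (LD² + LI² - DI²) / (2·LD·LI)
  ∠DLI = 70.53°

Step 5: From LI = 10, LN = 14, IN = 7, by the inverse law of cosines:
  cos(∠ILN) = (LI² + LN² - IN²) / (2·LI·LN)
  ∠ILN = 28.1°

Step 6: From DI = 11, DL = 9, IL = 10, by the inverse law of cosines:
  cos(∠IDL) = (DI² + DL² - IL²) / (2·DI·DL)
  ∠IDL = 58.99°

Step 7: From ID = 11, IL = 10, DL = 9, by the inverse law of cosines:
  cos(∠DIL) = (ID² + IL² - DL²) / (2·ID·IL)
  ∠DIL = 50.48°

Step 8: From IL = 10, IN = 7, LN = 14, by the inverse law of cosines:
  cos(∠LIN) = (IL² + IN² - LN²) / (2·IL·IN)
  ∠LIN = 109.62°

Step 9: From NI = 7, NL = 14, IL = 10, by the inverse law of cosines:
  cos(∠INL) = (NI² + NL² - IL²) / (2·NI·NL)
  ∠INL = 42.29°

Step 10: From IF = 19.8, IL = 10, FL = 10.5, by the inverse law of cosines:
  cos(∠FIL) = (IF² + IL² - FL²) / (2·IF·IL)
  ∠FIL = 15.37°

Step 11: From IJ = 14.55, IL = 10, JL = 5, by the inverse law of cosines:
  cos(∠JIL) = (IJ² + IL² - JL²) / (2·IJ·IL)
  ∠JIL = 9.9°

Step 12: From IK = 27.16, IN = 7, KN = 33, by the inverse law of cosines:
  cos(∠KIN) = (IK² + IN² - KN²) / (2·IK·IN)
  ∠KIN = 142.6°

Step 13: From JI = 14.55, JL = 5, IL = 10, by the inverse law of cosines:
  cos(∠IJL) = (JI² + JL² - IL²) / (2·JI·JL)
  ∠IJL = 20.1°

Step 14: From KI = 27.16, KN = 33, IN = 7, by the inverse law of cosines:
  cos(∠IKN) = (KI² + KN² - IN²) / (2·KI·KN)
  ∠IKN = 7.4°

Step 15: From FI = 19.8, FL = 10.5, IL = 10, by the inverse law of cosines:
  cos(∠IFL) = (FI² + FL² - IL²) / (2·FI·FL)
  ∠IFL = 14.63°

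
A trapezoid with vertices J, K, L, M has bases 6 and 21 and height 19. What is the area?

Area = (6 + 21) * 19 / 2 = 513 / 2 = 513/2

513/2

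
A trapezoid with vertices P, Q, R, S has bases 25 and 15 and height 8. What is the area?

Area = (25 + 15) * 8 / 2 = 320 / 2 = 160

160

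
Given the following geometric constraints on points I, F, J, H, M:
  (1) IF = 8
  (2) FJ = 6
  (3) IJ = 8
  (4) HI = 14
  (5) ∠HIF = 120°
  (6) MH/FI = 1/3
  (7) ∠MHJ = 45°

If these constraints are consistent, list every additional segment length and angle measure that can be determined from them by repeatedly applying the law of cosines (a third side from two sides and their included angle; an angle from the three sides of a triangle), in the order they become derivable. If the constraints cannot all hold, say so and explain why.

The constraints are consistent. Derivable facts, in order:
After 1 step:
- FH = 2·√93
- ∠FIJ = 44.05°
- ∠FJI = 67.98°
- ∠IFJ = 67.98°
After 2 steps:
- ∠FHI = 21.05°
- ∠HFI = 38.95°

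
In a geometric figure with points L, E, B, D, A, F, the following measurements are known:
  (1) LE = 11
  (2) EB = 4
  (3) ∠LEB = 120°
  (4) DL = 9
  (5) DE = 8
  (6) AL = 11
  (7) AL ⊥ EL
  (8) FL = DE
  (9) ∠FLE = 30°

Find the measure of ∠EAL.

Step 1: By the law of cosines on triangle ALE: AE² = 11² + 11² − 2·11·11·cos(90°) = 242, so AE = 11·√2.
Step 2: By the inverse law of cosines on triangle EAL: cos(∠EAL) = ((11·√2)² + 11² − 11²) / (2·11·√2·11) = 242/342.24 = 0.7071, so ∠EAL = 45°.

Therefore, the measure of angle ∠EAL = 45°.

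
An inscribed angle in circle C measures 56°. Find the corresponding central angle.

By the inscribed angle theorem, the central angle is twice the inscribed angle.
Central angle = 2 × 56° = 112°

112°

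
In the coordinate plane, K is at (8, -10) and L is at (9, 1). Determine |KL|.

The horizontal distance is |9 - 8| = 1 and the vertical distance is |1 - -10| = 11.
By the Pythagorean theorem, d = sqrt(1^2 + 11^2) = sqrt(122).

sqrt(122)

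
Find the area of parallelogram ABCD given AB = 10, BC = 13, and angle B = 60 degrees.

Area = a * b * sin(theta)
Area = 10 * 13 * sin(60 degrees)
Area = 130 * sqrt(3)/2
Area = 65*sqrt(3)

65*sqrt(3)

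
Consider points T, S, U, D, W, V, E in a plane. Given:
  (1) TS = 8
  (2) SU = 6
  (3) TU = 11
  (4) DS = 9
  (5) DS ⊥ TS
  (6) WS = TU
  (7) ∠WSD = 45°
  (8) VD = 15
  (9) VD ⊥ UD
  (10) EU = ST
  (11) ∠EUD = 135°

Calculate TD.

Step 1: By the law of cosines on triangle TSD: TD² = 8² + 9² − 2·8·9·cos(90°) = 145, so TD = √145.

Therefore, the length of TD = √145.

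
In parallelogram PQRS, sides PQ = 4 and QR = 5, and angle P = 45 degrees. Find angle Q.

Opposite sides of a parallelogram are parallel, so consecutive angles form co-interior angles on a transversal.
Co-interior angles sum to 180°, giving angle Q = 180 - 45 = 135 degrees.

135 degrees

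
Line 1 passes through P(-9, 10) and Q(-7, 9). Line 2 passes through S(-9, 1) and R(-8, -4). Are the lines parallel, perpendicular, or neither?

Slope of line 1: m1 = (9 - 10)/(-7 - -9) = -1/2 = -1/2
Slope of line 2: m2 = (-4 - 1)/(-8 - -9) = -5/1 = -5
m1 != m2 (-1/2 != -5), so not parallel.
m1 * m2 = (-1/2) * (-5) = 5/2 != -1, so not perpendicular.
The lines are neither parallel nor perpendicular.

Neither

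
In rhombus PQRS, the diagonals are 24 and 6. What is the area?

Area of a rhombus = (d1 * d2) / 2
Area = (24 * 6) / 2
Area = 144 / 2
Area = 72

72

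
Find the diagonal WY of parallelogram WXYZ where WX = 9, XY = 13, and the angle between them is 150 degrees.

The diagonal of a parallelogram can be found by treating two adjacent sides and the diagonal as a triangle.
Applying the law of cosines with sides 9, 13 and included angle 150°:
d^2 = 81 + 169 - 234*cos(150°) = 117*sqrt(3) + 250
d = sqrt(117*sqrt(3) + 250)

sqrt(117*sqrt(3) + 250)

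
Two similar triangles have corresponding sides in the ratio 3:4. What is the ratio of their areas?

Area ratio = (side ratio)^2 = (3/4)^2 = 9:16.

9:16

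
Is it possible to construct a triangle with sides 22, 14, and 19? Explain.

Check all three triangle inequalities:
22 + 14 = 36 > 19 ✓
22 + 19 = 41 > 14 ✓
14 + 19 = 33 > 22 ✓
All conditions hold, so these sides form a valid triangle.

Yes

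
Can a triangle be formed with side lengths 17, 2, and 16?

For three segments to close into a triangle, no single side can be as long as the other two combined.
The longest side is 17, and 2 + 16 = 18 > 17.
A triangle can be formed.

Yes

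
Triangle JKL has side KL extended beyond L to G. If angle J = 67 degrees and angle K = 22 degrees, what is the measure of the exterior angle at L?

By the exterior angle theorem, an exterior angle of a triangle equals the sum of the two remote interior angles.
Exterior angle = angle J + angle K
Exterior angle = 67 + 22 = 89 degrees

89 degrees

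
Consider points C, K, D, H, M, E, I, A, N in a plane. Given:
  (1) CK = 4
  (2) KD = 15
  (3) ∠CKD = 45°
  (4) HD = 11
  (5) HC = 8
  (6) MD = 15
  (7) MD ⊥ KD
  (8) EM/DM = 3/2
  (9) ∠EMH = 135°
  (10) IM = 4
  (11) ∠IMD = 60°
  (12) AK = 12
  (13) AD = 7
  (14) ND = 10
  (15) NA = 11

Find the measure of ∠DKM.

Step 1: By the law of cosines on triangle KDM: KM² = 15² + 15² − 2·15·15·cos(90°) = 450, so KM = 15·√2.
Step 2: By the inverse law of cosines on triangle DKM: cos(∠DKM) = (15² + (15·√2)² − 15²) / (2·15·15·√2) = 450/636.4 = 0.7071, so ∠DKM = 45°.

Therefore, the measure of angle ∠DKM = 45°.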